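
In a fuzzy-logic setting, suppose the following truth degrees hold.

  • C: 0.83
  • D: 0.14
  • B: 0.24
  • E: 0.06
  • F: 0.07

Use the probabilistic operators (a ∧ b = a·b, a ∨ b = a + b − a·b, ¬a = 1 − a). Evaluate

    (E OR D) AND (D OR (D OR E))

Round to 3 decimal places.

E OR D = a + b − a·b on (0.0600, 0.1400) = 0.1916
D OR E = a + b − a·b on (0.1400, 0.0600) = 0.1916
D OR (D OR E) = a + b − a·b on (0.1400, 0.1916) = 0.3048
(E OR D) AND (D OR (D OR E)) = a·b on (0.1916, 0.3048) = 0.0584

0.058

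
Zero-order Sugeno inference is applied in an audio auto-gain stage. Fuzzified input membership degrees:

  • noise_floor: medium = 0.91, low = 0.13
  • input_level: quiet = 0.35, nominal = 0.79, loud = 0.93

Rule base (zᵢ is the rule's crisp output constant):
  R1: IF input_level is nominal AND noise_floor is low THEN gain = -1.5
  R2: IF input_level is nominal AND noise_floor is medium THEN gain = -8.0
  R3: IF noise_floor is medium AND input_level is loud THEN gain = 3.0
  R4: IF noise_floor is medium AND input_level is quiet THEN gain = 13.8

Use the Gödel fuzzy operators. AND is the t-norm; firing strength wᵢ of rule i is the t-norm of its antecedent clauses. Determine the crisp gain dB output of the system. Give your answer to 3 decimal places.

0.479

R1 (z=-1.5): nominal=0.79, low=0.13; AND[min(a, b)] → w = 0.13
R2 (z=-8.0): nominal=0.79, medium=0.91; AND[min(a, b)] → w = 0.79
R3 (z=3.0): medium=0.91, loud=0.93; AND[min(a, b)] → w = 0.91
R4 (z=13.8): medium=0.91, quiet=0.35; AND[min(a, b)] → w = 0.35
Weighted average = (0.13·-1.5 + 0.79·-8.0 + 0.91·3.0 + 0.35·13.8) / (0.13 + 0.79 + 0.91 + 0.35)
  = 1.0450 / 2.1800 = 0.479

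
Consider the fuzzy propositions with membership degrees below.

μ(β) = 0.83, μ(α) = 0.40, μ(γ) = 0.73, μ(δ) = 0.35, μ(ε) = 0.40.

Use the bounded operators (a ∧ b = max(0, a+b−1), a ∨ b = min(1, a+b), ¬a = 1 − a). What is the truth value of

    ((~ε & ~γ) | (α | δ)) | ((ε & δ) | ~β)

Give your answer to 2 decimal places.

0.92

~ε = 1 − 0.40 = 0.60
~γ = 1 − 0.73 = 0.27
~ε & ~γ = max(0, a+b−1) on (0.60, 0.27) = 0.00
α | δ = min(1, a+b) on (0.40, 0.35) = 0.75
(~ε & ~γ) | (α | δ) = min(1, a+b) on (0.00, 0.75) = 0.75
ε & δ = max(0, a+b−1) on (0.40, 0.35) = 0.00
~β = 1 − 0.83 = 0.17
(ε & δ) | ~β = min(1, a+b) on (0.00, 0.17) = 0.17
((~ε & ~γ) | (α | δ)) | ((ε & δ) | ~β) = min(1, a+b) on (0.75, 0.17) = 0.92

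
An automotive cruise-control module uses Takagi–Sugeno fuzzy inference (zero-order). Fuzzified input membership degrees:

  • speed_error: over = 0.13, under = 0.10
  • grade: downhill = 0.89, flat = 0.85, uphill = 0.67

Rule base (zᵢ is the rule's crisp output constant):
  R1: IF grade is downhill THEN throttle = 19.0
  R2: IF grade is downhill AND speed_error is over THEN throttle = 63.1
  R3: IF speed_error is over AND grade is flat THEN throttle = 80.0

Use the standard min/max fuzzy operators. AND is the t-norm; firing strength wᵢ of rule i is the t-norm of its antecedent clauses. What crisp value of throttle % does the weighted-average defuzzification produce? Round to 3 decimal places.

30.881

R1 (z=19.0): downhill=0.89 → w = 0.89
R2 (z=63.1): downhill=0.89, over=0.13; AND[min(a, b)] → w = 0.13
R3 (z=80.0): over=0.13, flat=0.85; AND[min(a, b)] → w = 0.13
Weighted average = (0.89·19.0 + 0.13·63.1 + 0.13·80.0) / (0.89 + 0.13 + 0.13)
  = 35.5130 / 1.1500 = 30.881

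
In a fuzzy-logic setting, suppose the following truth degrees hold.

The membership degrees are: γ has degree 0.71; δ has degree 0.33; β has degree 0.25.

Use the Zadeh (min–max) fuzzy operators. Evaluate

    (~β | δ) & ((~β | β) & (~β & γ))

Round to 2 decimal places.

~β = 1 − 0.25 = 0.75
~β | δ = max(a, b) on (0.75, 0.33) = 0.75
~β = 1 − 0.25 = 0.75
~β | β = max(a, b) on (0.75, 0.25) = 0.75
~β = 1 − 0.25 = 0.75
~β & γ = min(a, b) on (0.75, 0.71) = 0.71
(~β | β) & (~β & γ) = min(a, b) on (0.75, 0.71) = 0.71
(~β | δ) & ((~β | β) & (~β & γ)) = min(a, b) on (0.75, 0.71) = 0.71

0.71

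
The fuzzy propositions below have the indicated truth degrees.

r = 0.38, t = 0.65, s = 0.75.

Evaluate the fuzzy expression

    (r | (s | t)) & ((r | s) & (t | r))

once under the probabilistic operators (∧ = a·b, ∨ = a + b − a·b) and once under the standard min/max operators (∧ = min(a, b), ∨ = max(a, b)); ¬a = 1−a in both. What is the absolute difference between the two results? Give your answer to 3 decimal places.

Under probabilistic:
  s | t = a + b − a·b on (0.7500, 0.6500) = 0.9125
  r | (s | t) = a + b − a·b on (0.3800, 0.9125) = 0.9458
  r | s = a + b − a·b on (0.3800, 0.7500) = 0.8450
  t | r = a + b − a·b on (0.6500, 0.3800) = 0.7830
  (r | s) & (t | r) = a·b on (0.8450, 0.7830) = 0.6616
  (r | (s | t)) & ((r | s) & (t | r)) = a·b on (0.9458, 0.6616) = 0.6257
  → value = 0.6257
Under standard min/max:
  s | t = max(a, b) on (0.75, 0.65) = 0.75
  r | (s | t) = max(a, b) on (0.38, 0.75) = 0.75
  r | s = max(a, b) on (0.38, 0.75) = 0.75
  t | r = max(a, b) on (0.65, 0.38) = 0.65
  (r | s) & (t | r) = min(a, b) on (0.75, 0.65) = 0.65
  (r | (s | t)) & ((r | s) & (t | r)) = min(a, b) on (0.75, 0.65) = 0.65
  → value = 0.6500
|0.6257 − 0.6500| = 0.024

0.024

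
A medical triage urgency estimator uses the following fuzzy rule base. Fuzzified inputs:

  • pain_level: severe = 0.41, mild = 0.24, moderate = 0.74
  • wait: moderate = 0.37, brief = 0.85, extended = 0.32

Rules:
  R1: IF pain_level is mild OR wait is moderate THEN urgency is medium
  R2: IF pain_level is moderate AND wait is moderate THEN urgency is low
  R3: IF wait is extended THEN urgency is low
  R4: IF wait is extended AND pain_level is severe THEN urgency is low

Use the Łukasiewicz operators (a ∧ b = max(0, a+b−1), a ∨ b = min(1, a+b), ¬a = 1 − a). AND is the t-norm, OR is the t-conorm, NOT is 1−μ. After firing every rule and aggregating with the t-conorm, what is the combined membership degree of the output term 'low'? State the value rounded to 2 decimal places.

0.43

R1: mild=0.24, moderate=0.37; OR[min(1, a+b)] → w = 0.61
R2: moderate=0.74, moderate=0.37; AND[max(0, a+b−1)] → w = 0.11
R3: extended=0.32 → w = 0.32
R4: extended=0.32, severe=0.41; AND[max(0, a+b−1)] → w = 0.00
Rules with consequent 'low': {R2, R3, R4} → strengths 0.11, 0.32, 0.00
Aggregate via t-conorm [min(1, a+b)]: 0.43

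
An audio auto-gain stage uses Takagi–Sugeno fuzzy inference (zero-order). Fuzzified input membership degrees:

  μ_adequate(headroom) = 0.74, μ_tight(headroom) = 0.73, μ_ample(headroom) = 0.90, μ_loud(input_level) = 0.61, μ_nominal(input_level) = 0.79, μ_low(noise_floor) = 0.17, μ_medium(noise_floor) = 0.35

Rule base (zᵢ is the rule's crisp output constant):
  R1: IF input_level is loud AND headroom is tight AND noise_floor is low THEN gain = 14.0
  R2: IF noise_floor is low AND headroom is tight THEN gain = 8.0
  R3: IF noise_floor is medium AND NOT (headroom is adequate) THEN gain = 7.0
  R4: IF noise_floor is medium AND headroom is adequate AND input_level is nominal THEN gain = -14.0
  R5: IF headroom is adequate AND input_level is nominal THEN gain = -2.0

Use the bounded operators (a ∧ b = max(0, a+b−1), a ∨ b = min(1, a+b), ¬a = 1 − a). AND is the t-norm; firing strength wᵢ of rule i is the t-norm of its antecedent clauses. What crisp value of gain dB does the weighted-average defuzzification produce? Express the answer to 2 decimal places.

-2.00

R1 (z=14.0): loud=0.61, tight=0.73, low=0.17; AND[max(0, a+b−1)] → w = 0.00
R2 (z=8.0): low=0.17, tight=0.73; AND[max(0, a+b−1)] → w = 0.00
R3 (z=7.0): medium=0.35, ¬adequate=1−0.74=0.26; AND[max(0, a+b−1)] → w = 0.00
R4 (z=-14.0): medium=0.35, adequate=0.74, nominal=0.79; AND[max(0, a+b−1)] → w = 0.00
R5 (z=-2.0): adequate=0.74, nominal=0.79; AND[max(0, a+b−1)] → w = 0.53
Weighted average = (0.00·14.0 + 0.00·8.0 + 0.00·7.0 + 0.00·-14.0 + 0.53·-2.0) / (0.00 + 0.00 + 0.00 + 0.00 + 0.53)
  = -1.0600 / 0.5300 = -2.00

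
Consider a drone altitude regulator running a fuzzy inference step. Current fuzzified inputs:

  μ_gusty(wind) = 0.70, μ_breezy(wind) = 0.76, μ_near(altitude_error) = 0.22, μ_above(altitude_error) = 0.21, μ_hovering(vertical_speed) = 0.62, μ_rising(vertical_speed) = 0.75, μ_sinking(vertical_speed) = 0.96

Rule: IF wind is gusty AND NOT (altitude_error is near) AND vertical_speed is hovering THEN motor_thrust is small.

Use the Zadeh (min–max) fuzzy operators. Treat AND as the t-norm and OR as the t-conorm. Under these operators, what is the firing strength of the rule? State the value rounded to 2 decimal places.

0.62

firing strength: gusty=0.70, ¬near=1−0.22=0.78, hovering=0.62; AND[min(a, b)] → w = 0.62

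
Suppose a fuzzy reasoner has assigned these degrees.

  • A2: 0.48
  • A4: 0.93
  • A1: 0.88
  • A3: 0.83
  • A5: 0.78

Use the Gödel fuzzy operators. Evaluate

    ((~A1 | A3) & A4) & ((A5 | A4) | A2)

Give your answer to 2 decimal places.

0.83

~A1 = 1 − 0.88 = 0.12
~A1 | A3 = max(a, b) on (0.12, 0.83) = 0.83
(~A1 | A3) & A4 = min(a, b) on (0.83, 0.93) = 0.83
A5 | A4 = max(a, b) on (0.78, 0.93) = 0.93
(A5 | A4) | A2 = max(a, b) on (0.93, 0.48) = 0.93
((~A1 | A3) & A4) & ((A5 | A4) | A2) = min(a, b) on (0.83, 0.93) = 0.83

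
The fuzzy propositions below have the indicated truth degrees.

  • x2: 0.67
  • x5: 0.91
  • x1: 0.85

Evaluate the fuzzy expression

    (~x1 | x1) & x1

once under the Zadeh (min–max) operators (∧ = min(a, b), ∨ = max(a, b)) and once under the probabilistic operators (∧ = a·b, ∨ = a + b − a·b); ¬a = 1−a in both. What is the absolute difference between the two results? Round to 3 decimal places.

0.108

Under Zadeh (min–max):
  ~x1 = 1 − 0.85 = 0.15
  ~x1 | x1 = max(a, b) on (0.15, 0.85) = 0.85
  (~x1 | x1) & x1 = min(a, b) on (0.85, 0.85) = 0.85
  → value = 0.8500
Under probabilistic:
  ~x1 = 1 − 0.8500 = 0.1500
  ~x1 | x1 = a + b − a·b on (0.1500, 0.8500) = 0.8725
  (~x1 | x1) & x1 = a·b on (0.8725, 0.8500) = 0.7416
  → value = 0.7416
|0.8500 − 0.7416| = 0.108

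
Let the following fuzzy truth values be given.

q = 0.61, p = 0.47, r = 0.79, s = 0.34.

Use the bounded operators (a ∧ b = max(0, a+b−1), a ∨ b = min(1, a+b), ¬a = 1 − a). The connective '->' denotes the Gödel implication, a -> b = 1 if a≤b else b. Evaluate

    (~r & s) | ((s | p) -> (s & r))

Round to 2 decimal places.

~r = 1 − 0.79 = 0.21
~r & s = max(0, a+b−1) on (0.21, 0.34) = 0.00
s | p = min(1, a+b) on (0.34, 0.47) = 0.81
s & r = max(0, a+b−1) on (0.34, 0.79) = 0.13
(s | p) -> (s & r)  [Gödel: 1 if a≤b else b] with a=0.81, b=0.13 → 0.13
(~r & s) | ((s | p) -> (s & r)) = min(1, a+b) on (0.00, 0.13) = 0.13

0.13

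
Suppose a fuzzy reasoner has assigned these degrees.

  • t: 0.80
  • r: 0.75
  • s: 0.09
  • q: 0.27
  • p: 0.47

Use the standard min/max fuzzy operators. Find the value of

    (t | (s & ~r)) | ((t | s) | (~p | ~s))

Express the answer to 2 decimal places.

~r = 1 − 0.75 = 0.25
s & ~r = min(a, b) on (0.09, 0.25) = 0.09
t | (s & ~r) = max(a, b) on (0.80, 0.09) = 0.80
t | s = max(a, b) on (0.80, 0.09) = 0.80
~p = 1 − 0.47 = 0.53
~s = 1 − 0.09 = 0.91
~p | ~s = max(a, b) on (0.53, 0.91) = 0.91
(t | s) | (~p | ~s) = max(a, b) on (0.80, 0.91) = 0.91
(t | (s & ~r)) | ((t | s) | (~p | ~s)) = max(a, b) on (0.80, 0.91) = 0.91

0.91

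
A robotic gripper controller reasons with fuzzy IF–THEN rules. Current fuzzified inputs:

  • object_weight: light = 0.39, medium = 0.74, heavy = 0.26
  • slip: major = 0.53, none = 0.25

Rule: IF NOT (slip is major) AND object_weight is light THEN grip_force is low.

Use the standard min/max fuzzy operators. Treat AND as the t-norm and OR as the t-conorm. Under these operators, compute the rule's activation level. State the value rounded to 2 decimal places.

firing strength: ¬major=1−0.53=0.47, light=0.39; AND[min(a, b)] → w = 0.39

0.39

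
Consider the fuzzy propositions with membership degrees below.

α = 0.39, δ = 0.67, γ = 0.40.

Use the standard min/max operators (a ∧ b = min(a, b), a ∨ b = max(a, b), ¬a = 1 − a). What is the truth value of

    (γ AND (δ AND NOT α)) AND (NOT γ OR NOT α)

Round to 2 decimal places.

NOT α = 1 − 0.39 = 0.61
δ AND NOT α = min(a, b) on (0.67, 0.61) = 0.61
γ AND (δ AND NOT α) = min(a, b) on (0.40, 0.61) = 0.40
NOT γ = 1 − 0.40 = 0.60
NOT α = 1 − 0.39 = 0.61
NOT γ OR NOT α = max(a, b) on (0.60, 0.61) = 0.61
(γ AND (δ AND NOT α)) AND (NOT γ OR NOT α) = min(a, b) on (0.40, 0.61) = 0.40

0.40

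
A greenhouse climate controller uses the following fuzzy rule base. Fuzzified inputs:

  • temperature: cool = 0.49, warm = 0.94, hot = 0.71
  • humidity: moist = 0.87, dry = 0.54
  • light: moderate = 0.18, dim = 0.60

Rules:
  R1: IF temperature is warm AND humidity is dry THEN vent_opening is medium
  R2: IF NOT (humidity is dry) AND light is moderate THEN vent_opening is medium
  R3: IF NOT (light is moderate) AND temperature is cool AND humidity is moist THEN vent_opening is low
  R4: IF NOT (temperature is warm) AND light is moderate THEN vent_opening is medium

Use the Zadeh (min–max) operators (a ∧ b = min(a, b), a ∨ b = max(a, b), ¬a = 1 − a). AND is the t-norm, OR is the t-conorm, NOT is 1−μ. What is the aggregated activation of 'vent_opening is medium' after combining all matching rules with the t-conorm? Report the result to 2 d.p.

0.54

R1: warm=0.94, dry=0.54; AND[min(a, b)] → w = 0.54
R2: ¬dry=1−0.54=0.46, moderate=0.18; AND[min(a, b)] → w = 0.18
R3: ¬moderate=1−0.18=0.82, cool=0.49, moist=0.87; AND[min(a, b)] → w = 0.49
R4: ¬warm=1−0.94=0.06, moderate=0.18; AND[min(a, b)] → w = 0.06
Rules with consequent 'medium': {R1, R2, R4} → strengths 0.54, 0.18, 0.06
Aggregate via t-conorm [max(a, b)]: 0.54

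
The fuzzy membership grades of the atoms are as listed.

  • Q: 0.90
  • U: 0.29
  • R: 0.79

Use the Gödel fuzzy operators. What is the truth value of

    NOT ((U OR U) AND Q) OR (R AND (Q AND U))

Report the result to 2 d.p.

0.71

U OR U = max(a, b) on (0.29, 0.29) = 0.29
(U OR U) AND Q = min(a, b) on (0.29, 0.90) = 0.29
NOT ((U OR U) AND Q) = 1 − 0.29 = 0.71
Q AND U = min(a, b) on (0.90, 0.29) = 0.29
R AND (Q AND U) = min(a, b) on (0.79, 0.29) = 0.29
NOT ((U OR U) AND Q) OR (R AND (Q AND U)) = max(a, b) on (0.71, 0.29) = 0.71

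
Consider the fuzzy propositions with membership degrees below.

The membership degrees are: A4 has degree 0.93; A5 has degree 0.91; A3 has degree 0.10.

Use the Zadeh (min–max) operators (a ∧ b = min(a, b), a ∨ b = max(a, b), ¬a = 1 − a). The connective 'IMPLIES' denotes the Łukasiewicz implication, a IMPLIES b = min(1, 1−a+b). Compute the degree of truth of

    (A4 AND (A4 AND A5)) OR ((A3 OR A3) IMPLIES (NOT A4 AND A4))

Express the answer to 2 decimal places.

0.97

A4 AND A5 = min(a, b) on (0.93, 0.91) = 0.91
A4 AND (A4 AND A5) = min(a, b) on (0.93, 0.91) = 0.91
A3 OR A3 = max(a, b) on (0.10, 0.10) = 0.10
NOT A4 = 1 − 0.93 = 0.07
NOT A4 AND A4 = min(a, b) on (0.07, 0.93) = 0.07
(A3 OR A3) IMPLIES (NOT A4 AND A4)  [Łukasiewicz: min(1, 1−a+b)] with a=0.10, b=0.07 → 0.97
(A4 AND (A4 AND A5)) OR ((A3 OR A3) IMPLIES (NOT A4 AND A4)) = max(a, b) on (0.91, 0.97) = 0.97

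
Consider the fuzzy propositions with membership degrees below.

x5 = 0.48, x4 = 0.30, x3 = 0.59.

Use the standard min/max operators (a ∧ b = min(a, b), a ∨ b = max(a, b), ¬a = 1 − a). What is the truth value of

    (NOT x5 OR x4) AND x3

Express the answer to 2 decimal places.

NOT x5 = 1 − 0.48 = 0.52
NOT x5 OR x4 = max(a, b) on (0.52, 0.30) = 0.52
(NOT x5 OR x4) AND x3 = min(a, b) on (0.52, 0.59) = 0.52

0.52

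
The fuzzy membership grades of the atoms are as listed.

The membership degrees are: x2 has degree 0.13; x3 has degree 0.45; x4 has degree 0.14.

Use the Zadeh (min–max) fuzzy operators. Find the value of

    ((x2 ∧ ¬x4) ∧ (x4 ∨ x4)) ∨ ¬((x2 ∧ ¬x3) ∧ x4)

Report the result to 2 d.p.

¬x4 = 1 − 0.14 = 0.86
x2 ∧ ¬x4 = min(a, b) on (0.13, 0.86) = 0.13
x4 ∨ x4 = max(a, b) on (0.14, 0.14) = 0.14
(x2 ∧ ¬x4) ∧ (x4 ∨ x4) = min(a, b) on (0.13, 0.14) = 0.13
¬x3 = 1 − 0.45 = 0.55
x2 ∧ ¬x3 = min(a, b) on (0.13, 0.55) = 0.13
(x2 ∧ ¬x3) ∧ x4 = min(a, b) on (0.13, 0.14) = 0.13
¬((x2 ∧ ¬x3) ∧ x4) = 1 − 0.13 = 0.87
((x2 ∧ ¬x4) ∧ (x4 ∨ x4)) ∨ ¬((x2 ∧ ¬x3) ∧ x4) = max(a, b) on (0.13, 0.87) = 0.87

0.87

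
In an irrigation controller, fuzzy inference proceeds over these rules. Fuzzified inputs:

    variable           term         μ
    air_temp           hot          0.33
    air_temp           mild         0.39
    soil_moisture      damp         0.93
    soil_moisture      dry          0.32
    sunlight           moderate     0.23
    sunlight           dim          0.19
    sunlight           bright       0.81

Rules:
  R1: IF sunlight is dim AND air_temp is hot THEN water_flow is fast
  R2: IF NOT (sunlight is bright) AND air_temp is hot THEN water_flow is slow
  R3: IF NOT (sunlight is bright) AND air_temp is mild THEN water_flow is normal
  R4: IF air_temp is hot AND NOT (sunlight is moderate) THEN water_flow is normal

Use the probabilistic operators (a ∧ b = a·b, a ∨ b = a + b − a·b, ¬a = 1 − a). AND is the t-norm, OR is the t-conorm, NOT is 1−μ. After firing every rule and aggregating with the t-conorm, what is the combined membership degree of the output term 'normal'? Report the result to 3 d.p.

R1: dim=0.19, hot=0.33; AND[a·b] → w = 0.0627
R2: ¬bright=1−0.81=0.19, hot=0.33; AND[a·b] → w = 0.0627
R3: ¬bright=1−0.81=0.19, mild=0.39; AND[a·b] → w = 0.0741
R4: hot=0.33, ¬moderate=1−0.23=0.77; AND[a·b] → w = 0.2541
Rules with consequent 'normal': {R3, R4} → strengths 0.0741, 0.2541
Aggregate via t-conorm [a + b − a·b]: 0.3094

0.309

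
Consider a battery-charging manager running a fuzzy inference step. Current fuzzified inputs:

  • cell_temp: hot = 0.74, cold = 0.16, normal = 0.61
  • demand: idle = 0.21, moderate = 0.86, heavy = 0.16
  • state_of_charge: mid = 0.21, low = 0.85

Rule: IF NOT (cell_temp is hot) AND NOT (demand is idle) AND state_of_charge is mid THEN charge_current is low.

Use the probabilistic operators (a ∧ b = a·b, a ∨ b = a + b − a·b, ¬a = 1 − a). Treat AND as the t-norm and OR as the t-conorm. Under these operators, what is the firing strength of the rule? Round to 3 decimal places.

firing strength: ¬hot=1−0.74=0.26, ¬idle=1−0.21=0.79, mid=0.21; AND[a·b] → w = 0.0431

0.043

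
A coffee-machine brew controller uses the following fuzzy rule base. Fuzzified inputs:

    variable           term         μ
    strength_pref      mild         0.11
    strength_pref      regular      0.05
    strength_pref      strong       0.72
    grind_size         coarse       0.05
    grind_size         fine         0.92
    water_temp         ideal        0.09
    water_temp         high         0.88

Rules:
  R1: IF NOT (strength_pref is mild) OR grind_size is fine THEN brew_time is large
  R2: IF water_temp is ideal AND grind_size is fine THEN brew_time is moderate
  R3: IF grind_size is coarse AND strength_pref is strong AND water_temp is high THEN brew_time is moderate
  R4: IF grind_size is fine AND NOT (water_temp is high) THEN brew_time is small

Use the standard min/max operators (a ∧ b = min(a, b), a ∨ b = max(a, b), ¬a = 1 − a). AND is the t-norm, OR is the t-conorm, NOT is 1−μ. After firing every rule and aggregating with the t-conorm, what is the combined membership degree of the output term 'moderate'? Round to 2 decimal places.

R1: ¬mild=1−0.11=0.89, fine=0.92; OR[max(a, b)] → w = 0.92
R2: ideal=0.09, fine=0.92; AND[min(a, b)] → w = 0.09
R3: coarse=0.05, strong=0.72, high=0.88; AND[min(a, b)] → w = 0.05
R4: fine=0.92, ¬high=1−0.88=0.12; AND[min(a, b)] → w = 0.12
Rules with consequent 'moderate': {R2, R3} → strengths 0.09, 0.05
Aggregate via t-conorm [max(a, b)]: 0.09

0.09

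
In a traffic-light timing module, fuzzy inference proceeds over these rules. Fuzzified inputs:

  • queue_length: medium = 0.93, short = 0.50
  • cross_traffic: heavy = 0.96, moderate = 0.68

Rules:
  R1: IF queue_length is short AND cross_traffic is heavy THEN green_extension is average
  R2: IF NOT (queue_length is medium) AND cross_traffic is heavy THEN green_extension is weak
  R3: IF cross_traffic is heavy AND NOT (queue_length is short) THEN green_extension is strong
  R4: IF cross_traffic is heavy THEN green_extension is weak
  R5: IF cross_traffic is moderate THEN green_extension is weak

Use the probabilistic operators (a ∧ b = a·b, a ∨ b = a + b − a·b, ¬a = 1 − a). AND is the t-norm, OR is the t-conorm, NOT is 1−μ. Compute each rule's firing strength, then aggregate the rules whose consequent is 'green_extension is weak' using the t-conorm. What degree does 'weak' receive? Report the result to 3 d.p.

R1: short=0.50, heavy=0.96; AND[a·b] → w = 0.4800
R2: ¬medium=1−0.93=0.07, heavy=0.96; AND[a·b] → w = 0.0672
R3: heavy=0.96, ¬short=1−0.50=0.50; AND[a·b] → w = 0.4800
R4: heavy=0.96 → w = 0.9600
R5: moderate=0.68 → w = 0.6800
Rules with consequent 'weak': {R2, R4, R5} → strengths 0.0672, 0.9600, 0.6800
Aggregate via t-conorm [a + b − a·b]: 0.9881

0.988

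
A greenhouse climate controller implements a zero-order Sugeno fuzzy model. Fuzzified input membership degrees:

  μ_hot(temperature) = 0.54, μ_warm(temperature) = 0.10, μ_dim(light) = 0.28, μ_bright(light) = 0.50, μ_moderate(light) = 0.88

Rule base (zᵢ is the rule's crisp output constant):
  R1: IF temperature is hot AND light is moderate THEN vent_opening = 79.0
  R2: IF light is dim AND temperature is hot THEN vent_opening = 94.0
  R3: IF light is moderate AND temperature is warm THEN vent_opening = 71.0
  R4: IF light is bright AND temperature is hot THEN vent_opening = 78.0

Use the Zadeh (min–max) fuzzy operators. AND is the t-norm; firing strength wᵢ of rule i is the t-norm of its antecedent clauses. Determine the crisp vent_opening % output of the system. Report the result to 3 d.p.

81.042

R1 (z=79.0): hot=0.54, moderate=0.88; AND[min(a, b)] → w = 0.54
R2 (z=94.0): dim=0.28, hot=0.54; AND[min(a, b)] → w = 0.28
R3 (z=71.0): moderate=0.88, warm=0.10; AND[min(a, b)] → w = 0.10
R4 (z=78.0): bright=0.50, hot=0.54; AND[min(a, b)] → w = 0.50
Weighted average = (0.54·79.0 + 0.28·94.0 + 0.10·71.0 + 0.50·78.0) / (0.54 + 0.28 + 0.10 + 0.50)
  = 115.0800 / 1.4200 = 81.042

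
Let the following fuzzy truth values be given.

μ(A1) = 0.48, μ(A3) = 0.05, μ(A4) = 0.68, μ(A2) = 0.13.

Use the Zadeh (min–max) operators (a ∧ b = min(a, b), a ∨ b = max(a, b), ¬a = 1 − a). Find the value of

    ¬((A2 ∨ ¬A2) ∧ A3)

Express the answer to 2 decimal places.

0.95

¬A2 = 1 − 0.13 = 0.87
A2 ∨ ¬A2 = max(a, b) on (0.13, 0.87) = 0.87
(A2 ∨ ¬A2) ∧ A3 = min(a, b) on (0.87, 0.05) = 0.05
¬((A2 ∨ ¬A2) ∧ A3) = 1 − 0.05 = 0.95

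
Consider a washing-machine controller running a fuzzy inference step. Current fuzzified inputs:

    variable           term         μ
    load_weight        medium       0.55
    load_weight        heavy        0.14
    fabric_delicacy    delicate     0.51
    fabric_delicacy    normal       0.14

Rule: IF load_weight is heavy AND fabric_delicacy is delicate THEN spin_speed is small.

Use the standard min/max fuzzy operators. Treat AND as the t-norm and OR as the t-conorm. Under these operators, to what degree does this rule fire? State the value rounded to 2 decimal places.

0.14

firing strength: heavy=0.14, delicate=0.51; AND[min(a, b)] → w = 0.14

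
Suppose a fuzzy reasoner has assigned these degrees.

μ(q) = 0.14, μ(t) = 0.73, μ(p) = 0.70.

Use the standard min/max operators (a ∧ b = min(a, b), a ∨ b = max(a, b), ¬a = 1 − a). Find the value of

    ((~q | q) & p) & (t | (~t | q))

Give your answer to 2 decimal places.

0.70

~q = 1 − 0.14 = 0.86
~q | q = max(a, b) on (0.86, 0.14) = 0.86
(~q | q) & p = min(a, b) on (0.86, 0.70) = 0.70
~t = 1 − 0.73 = 0.27
~t | q = max(a, b) on (0.27, 0.14) = 0.27
t | (~t | q) = max(a, b) on (0.73, 0.27) = 0.73
((~q | q) & p) & (t | (~t | q)) = min(a, b) on (0.70, 0.73) = 0.70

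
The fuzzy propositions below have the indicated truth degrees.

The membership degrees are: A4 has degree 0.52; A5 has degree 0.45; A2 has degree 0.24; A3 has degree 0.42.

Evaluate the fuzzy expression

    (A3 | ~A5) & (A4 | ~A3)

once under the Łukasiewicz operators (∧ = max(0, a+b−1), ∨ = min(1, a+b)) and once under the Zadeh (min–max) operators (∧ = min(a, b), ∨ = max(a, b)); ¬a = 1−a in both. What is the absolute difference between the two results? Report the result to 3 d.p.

Under Łukasiewicz:
  ~A5 = 1 − 0.45 = 0.55
  A3 | ~A5 = min(1, a+b) on (0.42, 0.55) = 0.97
  ~A3 = 1 − 0.42 = 0.58
  A4 | ~A3 = min(1, a+b) on (0.52, 0.58) = 1.00
  (A3 | ~A5) & (A4 | ~A3) = max(0, a+b−1) on (0.97, 1.00) = 0.97
  → value = 0.9700
Under Zadeh (min–max):
  ~A5 = 1 − 0.45 = 0.55
  A3 | ~A5 = max(a, b) on (0.42, 0.55) = 0.55
  ~A3 = 1 − 0.42 = 0.58
  A4 | ~A3 = max(a, b) on (0.52, 0.58) = 0.58
  (A3 | ~A5) & (A4 | ~A3) = min(a, b) on (0.55, 0.58) = 0.55
  → value = 0.5500
|0.9700 − 0.5500| = 0.420

0.420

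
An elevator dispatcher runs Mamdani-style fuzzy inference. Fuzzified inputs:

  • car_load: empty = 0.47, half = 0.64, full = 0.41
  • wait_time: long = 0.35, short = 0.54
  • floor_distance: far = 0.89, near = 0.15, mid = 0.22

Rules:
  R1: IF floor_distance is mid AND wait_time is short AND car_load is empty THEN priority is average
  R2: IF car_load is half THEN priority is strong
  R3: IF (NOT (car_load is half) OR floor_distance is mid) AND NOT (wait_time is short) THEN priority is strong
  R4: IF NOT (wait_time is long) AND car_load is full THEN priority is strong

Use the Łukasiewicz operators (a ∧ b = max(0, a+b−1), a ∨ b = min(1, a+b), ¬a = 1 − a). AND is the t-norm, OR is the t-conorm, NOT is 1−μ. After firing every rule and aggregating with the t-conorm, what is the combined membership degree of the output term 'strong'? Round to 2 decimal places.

0.74

R1: mid=0.22, short=0.54, empty=0.47; AND[max(0, a+b−1)] → w = 0.00
R2: half=0.64 → w = 0.64
R3: (¬half=1−0.64=0.36 OR mid=0.22) = 0.58; AND[max(0, a+b−1)] with ¬short=1−0.54=0.46 → w = 0.04
R4: ¬long=1−0.35=0.65, full=0.41; AND[max(0, a+b−1)] → w = 0.06
Rules with consequent 'strong': {R2, R3, R4} → strengths 0.64, 0.04, 0.06
Aggregate via t-conorm [min(1, a+b)]: 0.74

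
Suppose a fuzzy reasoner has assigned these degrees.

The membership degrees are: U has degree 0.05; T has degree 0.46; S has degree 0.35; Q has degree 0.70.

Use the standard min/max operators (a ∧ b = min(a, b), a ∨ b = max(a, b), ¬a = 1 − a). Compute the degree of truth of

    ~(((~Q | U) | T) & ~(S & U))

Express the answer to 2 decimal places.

~Q = 1 − 0.70 = 0.30
~Q | U = max(a, b) on (0.30, 0.05) = 0.30
(~Q | U) | T = max(a, b) on (0.30, 0.46) = 0.46
S & U = min(a, b) on (0.35, 0.05) = 0.05
~(S & U) = 1 − 0.05 = 0.95
((~Q | U) | T) & ~(S & U) = min(a, b) on (0.46, 0.95) = 0.46
~(((~Q | U) | T) & ~(S & U)) = 1 − 0.46 = 0.54

0.54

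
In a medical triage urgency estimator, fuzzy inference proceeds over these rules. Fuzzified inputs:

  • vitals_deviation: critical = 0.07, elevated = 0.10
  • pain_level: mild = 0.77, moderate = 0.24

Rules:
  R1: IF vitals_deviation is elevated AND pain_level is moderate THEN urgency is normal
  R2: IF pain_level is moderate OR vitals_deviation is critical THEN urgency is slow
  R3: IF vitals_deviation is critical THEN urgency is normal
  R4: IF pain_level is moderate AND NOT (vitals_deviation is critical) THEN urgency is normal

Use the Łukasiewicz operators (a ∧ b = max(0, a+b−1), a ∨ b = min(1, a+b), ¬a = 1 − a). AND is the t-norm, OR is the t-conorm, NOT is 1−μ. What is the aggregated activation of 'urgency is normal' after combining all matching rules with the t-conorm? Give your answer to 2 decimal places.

0.24

R1: elevated=0.10, moderate=0.24; AND[max(0, a+b−1)] → w = 0.00
R2: moderate=0.24, critical=0.07; OR[min(1, a+b)] → w = 0.31
R3: critical=0.07 → w = 0.07
R4: moderate=0.24, ¬critical=1−0.07=0.93; AND[max(0, a+b−1)] → w = 0.17
Rules with consequent 'normal': {R1, R3, R4} → strengths 0.00, 0.07, 0.17
Aggregate via t-conorm [min(1, a+b)]: 0.24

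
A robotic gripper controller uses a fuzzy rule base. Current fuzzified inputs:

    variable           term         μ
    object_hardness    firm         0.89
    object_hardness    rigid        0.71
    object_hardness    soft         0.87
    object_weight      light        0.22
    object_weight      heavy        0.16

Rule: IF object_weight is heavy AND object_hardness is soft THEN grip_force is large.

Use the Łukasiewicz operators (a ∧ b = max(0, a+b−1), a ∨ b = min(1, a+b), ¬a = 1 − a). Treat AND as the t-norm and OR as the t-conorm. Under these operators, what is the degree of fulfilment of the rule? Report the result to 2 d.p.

firing strength: heavy=0.16, soft=0.87; AND[max(0, a+b−1)] → w = 0.03

0.03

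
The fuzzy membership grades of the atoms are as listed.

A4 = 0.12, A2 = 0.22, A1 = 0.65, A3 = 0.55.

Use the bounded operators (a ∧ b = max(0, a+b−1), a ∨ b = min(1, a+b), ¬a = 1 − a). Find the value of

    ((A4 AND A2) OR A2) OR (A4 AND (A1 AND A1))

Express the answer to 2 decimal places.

0.22

A4 AND A2 = max(0, a+b−1) on (0.12, 0.22) = 0.00
(A4 AND A2) OR A2 = min(1, a+b) on (0.00, 0.22) = 0.22
A1 AND A1 = max(0, a+b−1) on (0.65, 0.65) = 0.30
A4 AND (A1 AND A1) = max(0, a+b−1) on (0.12, 0.30) = 0.00
((A4 AND A2) OR A2) OR (A4 AND (A1 AND A1)) = min(1, a+b) on (0.22, 0.00) = 0.22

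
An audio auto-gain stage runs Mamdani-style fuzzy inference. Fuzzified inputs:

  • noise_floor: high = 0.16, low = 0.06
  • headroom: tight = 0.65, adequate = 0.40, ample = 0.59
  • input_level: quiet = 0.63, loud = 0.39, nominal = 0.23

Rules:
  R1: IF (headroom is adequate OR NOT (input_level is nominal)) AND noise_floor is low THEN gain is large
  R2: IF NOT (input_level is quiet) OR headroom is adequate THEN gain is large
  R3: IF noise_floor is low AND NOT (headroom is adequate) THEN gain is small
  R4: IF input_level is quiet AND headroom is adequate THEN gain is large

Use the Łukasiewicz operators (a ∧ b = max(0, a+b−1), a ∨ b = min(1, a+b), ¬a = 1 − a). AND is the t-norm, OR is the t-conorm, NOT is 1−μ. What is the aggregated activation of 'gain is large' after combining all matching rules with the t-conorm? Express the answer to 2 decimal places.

R1: (adequate=0.40 OR ¬nominal=1−0.23=0.77) = 1.00; AND[max(0, a+b−1)] with low=0.06 → w = 0.06
R2: ¬quiet=1−0.63=0.37, adequate=0.40; OR[min(1, a+b)] → w = 0.77
R3: low=0.06, ¬adequate=1−0.40=0.60; AND[max(0, a+b−1)] → w = 0.00
R4: quiet=0.63, adequate=0.40; AND[max(0, a+b−1)] → w = 0.03
Rules with consequent 'large': {R1, R2, R4} → strengths 0.06, 0.77, 0.03
Aggregate via t-conorm [min(1, a+b)]: 0.86

0.86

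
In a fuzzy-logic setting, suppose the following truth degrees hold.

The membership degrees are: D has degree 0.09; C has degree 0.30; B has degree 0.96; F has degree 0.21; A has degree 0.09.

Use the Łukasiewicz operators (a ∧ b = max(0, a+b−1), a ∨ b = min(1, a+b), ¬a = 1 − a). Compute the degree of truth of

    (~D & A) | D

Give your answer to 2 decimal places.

~D = 1 − 0.09 = 0.91
~D & A = max(0, a+b−1) on (0.91, 0.09) = 0.00
(~D & A) | D = min(1, a+b) on (0.00, 0.09) = 0.09

0.09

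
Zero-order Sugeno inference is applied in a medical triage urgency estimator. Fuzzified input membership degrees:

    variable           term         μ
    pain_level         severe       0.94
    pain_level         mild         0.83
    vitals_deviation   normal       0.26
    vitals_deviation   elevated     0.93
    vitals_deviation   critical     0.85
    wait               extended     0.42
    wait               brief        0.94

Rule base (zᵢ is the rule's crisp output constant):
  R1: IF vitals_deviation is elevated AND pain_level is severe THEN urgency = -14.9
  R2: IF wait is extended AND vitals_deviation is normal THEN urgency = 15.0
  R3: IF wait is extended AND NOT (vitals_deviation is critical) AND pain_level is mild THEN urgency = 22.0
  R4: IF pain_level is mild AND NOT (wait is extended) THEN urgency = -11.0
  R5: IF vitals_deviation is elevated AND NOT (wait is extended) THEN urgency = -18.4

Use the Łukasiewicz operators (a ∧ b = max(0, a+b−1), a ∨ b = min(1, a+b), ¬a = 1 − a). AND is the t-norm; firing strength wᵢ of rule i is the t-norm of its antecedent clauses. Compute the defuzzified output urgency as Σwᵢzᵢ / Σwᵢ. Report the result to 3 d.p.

-15.004

R1 (z=-14.9): elevated=0.93, severe=0.94; AND[max(0, a+b−1)] → w = 0.87
R2 (z=15.0): extended=0.42, normal=0.26; AND[max(0, a+b−1)] → w = 0.00
R3 (z=22.0): extended=0.42, ¬critical=1−0.85=0.15, mild=0.83; AND[max(0, a+b−1)] → w = 0.00
R4 (z=-11.0): mild=0.83, ¬extended=1−0.42=0.58; AND[max(0, a+b−1)] → w = 0.41
R5 (z=-18.4): elevated=0.93, ¬extended=1−0.42=0.58; AND[max(0, a+b−1)] → w = 0.51
Weighted average = (0.87·-14.9 + 0.00·15.0 + 0.00·22.0 + 0.41·-11.0 + 0.51·-18.4) / (0.87 + 0.00 + 0.00 + 0.41 + 0.51)
  = -26.8570 / 1.7900 = -15.004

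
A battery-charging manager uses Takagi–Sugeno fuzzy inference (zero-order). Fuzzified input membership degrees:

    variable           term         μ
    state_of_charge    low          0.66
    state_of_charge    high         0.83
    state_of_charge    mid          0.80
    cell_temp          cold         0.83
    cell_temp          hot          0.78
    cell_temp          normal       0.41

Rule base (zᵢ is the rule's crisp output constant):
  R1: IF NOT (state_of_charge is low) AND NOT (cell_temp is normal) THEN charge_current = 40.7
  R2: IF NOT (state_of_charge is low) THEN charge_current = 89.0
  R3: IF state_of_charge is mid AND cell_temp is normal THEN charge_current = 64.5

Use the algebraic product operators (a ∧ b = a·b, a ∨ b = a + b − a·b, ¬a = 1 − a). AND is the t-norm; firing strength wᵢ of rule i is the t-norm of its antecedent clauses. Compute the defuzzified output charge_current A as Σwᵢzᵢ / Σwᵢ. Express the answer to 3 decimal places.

68.594

R1 (z=40.7): ¬low=1−0.66=0.34, ¬normal=1−0.41=0.59; AND[a·b] → w = 0.2006
R2 (z=89.0): ¬low=1−0.66=0.34 → w = 0.3400
R3 (z=64.5): mid=0.80, normal=0.41; AND[a·b] → w = 0.3280
Weighted average = (0.2006·40.7 + 0.3400·89.0 + 0.3280·64.5) / (0.2006 + 0.3400 + 0.3280)
  = 59.5804 / 0.8686 = 68.594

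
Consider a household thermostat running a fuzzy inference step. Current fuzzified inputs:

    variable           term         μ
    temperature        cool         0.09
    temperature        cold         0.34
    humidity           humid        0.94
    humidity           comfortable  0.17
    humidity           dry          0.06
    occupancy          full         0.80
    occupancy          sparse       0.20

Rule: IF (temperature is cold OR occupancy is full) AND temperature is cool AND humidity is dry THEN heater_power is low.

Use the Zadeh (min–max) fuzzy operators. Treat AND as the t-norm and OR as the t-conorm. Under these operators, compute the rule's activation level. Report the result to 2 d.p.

0.06

firing strength: (cold=0.34 OR full=0.80) = 0.80; AND[min(a, b)] with cool=0.09, dry=0.06 → w = 0.06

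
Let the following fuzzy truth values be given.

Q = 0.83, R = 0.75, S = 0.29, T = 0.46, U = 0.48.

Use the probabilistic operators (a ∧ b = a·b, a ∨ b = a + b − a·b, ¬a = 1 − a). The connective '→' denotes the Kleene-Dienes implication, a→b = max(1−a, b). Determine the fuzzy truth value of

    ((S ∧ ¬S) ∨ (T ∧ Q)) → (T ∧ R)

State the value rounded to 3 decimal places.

0.491

¬S = 1 − 0.2900 = 0.7100
S ∧ ¬S = a·b on (0.2900, 0.7100) = 0.2059
T ∧ Q = a·b on (0.4600, 0.8300) = 0.3818
(S ∧ ¬S) ∨ (T ∧ Q) = a + b − a·b on (0.2059, 0.3818) = 0.5091
T ∧ R = a·b on (0.4600, 0.7500) = 0.3450
((S ∧ ¬S) ∨ (T ∧ Q)) → (T ∧ R)  [Kleene-Dienes: max(1−a, b)] with a=0.5091, b=0.3450 → 0.4909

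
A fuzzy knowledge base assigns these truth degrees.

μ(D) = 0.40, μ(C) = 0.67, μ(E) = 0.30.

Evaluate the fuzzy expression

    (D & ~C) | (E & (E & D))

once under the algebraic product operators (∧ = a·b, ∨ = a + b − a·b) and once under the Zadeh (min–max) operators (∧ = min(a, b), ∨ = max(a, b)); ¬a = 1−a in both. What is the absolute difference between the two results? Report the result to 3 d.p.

0.167

Under algebraic product:
  ~C = 1 − 0.6700 = 0.3300
  D & ~C = a·b on (0.4000, 0.3300) = 0.1320
  E & D = a·b on (0.3000, 0.4000) = 0.1200
  E & (E & D) = a·b on (0.3000, 0.1200) = 0.0360
  (D & ~C) | (E & (E & D)) = a + b − a·b on (0.1320, 0.0360) = 0.1632
  → value = 0.1632
Under Zadeh (min–max):
  ~C = 1 − 0.67 = 0.33
  D & ~C = min(a, b) on (0.40, 0.33) = 0.33
  E & D = min(a, b) on (0.30, 0.40) = 0.30
  E & (E & D) = min(a, b) on (0.30, 0.30) = 0.30
  (D & ~C) | (E & (E & D)) = max(a, b) on (0.33, 0.30) = 0.33
  → value = 0.3300
|0.1632 − 0.3300| = 0.167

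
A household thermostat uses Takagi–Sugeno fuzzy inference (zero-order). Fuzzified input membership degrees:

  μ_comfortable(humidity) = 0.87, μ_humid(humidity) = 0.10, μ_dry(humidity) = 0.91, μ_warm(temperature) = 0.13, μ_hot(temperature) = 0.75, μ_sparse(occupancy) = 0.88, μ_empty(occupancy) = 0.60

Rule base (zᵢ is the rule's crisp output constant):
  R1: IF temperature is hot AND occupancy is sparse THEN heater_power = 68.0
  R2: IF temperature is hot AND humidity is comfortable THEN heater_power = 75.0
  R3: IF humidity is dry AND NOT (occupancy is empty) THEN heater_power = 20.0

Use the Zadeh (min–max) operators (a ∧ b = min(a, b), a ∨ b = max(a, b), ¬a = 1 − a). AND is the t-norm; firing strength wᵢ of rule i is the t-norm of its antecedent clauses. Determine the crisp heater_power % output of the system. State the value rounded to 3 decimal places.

R1 (z=68.0): hot=0.75, sparse=0.88; AND[min(a, b)] → w = 0.75
R2 (z=75.0): hot=0.75, comfortable=0.87; AND[min(a, b)] → w = 0.75
R3 (z=20.0): dry=0.91, ¬empty=1−0.60=0.40; AND[min(a, b)] → w = 0.40
Weighted average = (0.75·68.0 + 0.75·75.0 + 0.40·20.0) / (0.75 + 0.75 + 0.40)
  = 115.2500 / 1.9000 = 60.658

60.658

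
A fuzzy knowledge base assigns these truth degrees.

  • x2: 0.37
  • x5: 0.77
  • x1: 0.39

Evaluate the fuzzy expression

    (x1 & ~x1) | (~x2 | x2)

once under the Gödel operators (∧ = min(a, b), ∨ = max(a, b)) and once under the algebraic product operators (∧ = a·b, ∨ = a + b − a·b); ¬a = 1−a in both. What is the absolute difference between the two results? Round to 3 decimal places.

0.192

Under Gödel:
  ~x1 = 1 − 0.39 = 0.61
  x1 & ~x1 = min(a, b) on (0.39, 0.61) = 0.39
  ~x2 = 1 − 0.37 = 0.63
  ~x2 | x2 = max(a, b) on (0.63, 0.37) = 0.63
  (x1 & ~x1) | (~x2 | x2) = max(a, b) on (0.39, 0.63) = 0.63
  → value = 0.6300
Under algebraic product:
  ~x1 = 1 − 0.3900 = 0.6100
  x1 & ~x1 = a·b on (0.3900, 0.6100) = 0.2379
  ~x2 = 1 − 0.3700 = 0.6300
  ~x2 | x2 = a + b − a·b on (0.6300, 0.3700) = 0.7669
  (x1 & ~x1) | (~x2 | x2) = a + b − a·b on (0.2379, 0.7669) = 0.8224
  → value = 0.8224
|0.6300 − 0.8224| = 0.192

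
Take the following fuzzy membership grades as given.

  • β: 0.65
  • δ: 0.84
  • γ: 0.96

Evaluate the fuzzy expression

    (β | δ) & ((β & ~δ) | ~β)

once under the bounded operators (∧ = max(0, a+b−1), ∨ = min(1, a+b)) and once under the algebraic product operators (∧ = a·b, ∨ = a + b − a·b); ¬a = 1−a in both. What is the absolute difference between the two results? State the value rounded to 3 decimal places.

Under bounded:
  β | δ = min(1, a+b) on (0.65, 0.84) = 1.00
  ~δ = 1 − 0.84 = 0.16
  β & ~δ = max(0, a+b−1) on (0.65, 0.16) = 0.00
  ~β = 1 − 0.65 = 0.35
  (β & ~δ) | ~β = min(1, a+b) on (0.00, 0.35) = 0.35
  (β | δ) & ((β & ~δ) | ~β) = max(0, a+b−1) on (1.00, 0.35) = 0.35
  → value = 0.3500
Under algebraic product:
  β | δ = a + b − a·b on (0.6500, 0.8400) = 0.9440
  ~δ = 1 − 0.8400 = 0.1600
  β & ~δ = a·b on (0.6500, 0.1600) = 0.1040
  ~β = 1 − 0.6500 = 0.3500
  (β & ~δ) | ~β = a + b − a·b on (0.1040, 0.3500) = 0.4176
  (β | δ) & ((β & ~δ) | ~β) = a·b on (0.9440, 0.4176) = 0.3942
  → value = 0.3942
|0.3500 − 0.3942| = 0.044

0.044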